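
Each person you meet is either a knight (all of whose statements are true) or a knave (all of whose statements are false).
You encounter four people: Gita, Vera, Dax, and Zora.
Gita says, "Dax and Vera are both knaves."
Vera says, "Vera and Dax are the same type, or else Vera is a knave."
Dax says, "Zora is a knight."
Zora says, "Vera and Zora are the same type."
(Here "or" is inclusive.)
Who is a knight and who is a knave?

Gita (knave): "Dax and Vera are both knaves" — False. ✓
Vera is a knight; "Vera and Dax are the same type, or else Vera is a knave" is True, as required.
Dax is a knight, so "Zora is a knight" must be True — and it is.
Zora is a knight, and the claim "Vera and Zora are the same type" is indeed True.

Gita is a knave, Vera is a knight, Dax is a knight, and Zora is a knight.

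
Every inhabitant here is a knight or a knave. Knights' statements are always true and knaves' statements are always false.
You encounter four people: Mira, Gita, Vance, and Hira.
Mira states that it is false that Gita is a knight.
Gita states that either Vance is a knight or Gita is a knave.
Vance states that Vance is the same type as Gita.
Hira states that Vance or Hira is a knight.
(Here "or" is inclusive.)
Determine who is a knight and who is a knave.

Suppose Mira is a knight. Then Mira's statement "it is false that Gita is a knight" would have to be true. Checking the 8 ways to assign the others, none is consistent with every speaker.
(For instance, with Gita=knight, Vance=knight, Hira=knight, Mira's claim "it is false that Gita is a knight" comes out false where it would need to be true.)
So Mira must be a knave, making "it is false that Gita is a knight" false. Taking Mira=knave, Gita=knight, Vance=knight, Hira=knight, each remaining statement checks out:
  Gita (knight): "either Vance is a knight or Gita is a knave" — true. ✓
  Vance (knight): "Vance is the same type as Gita" — true. ✓
  Hira (knight): "Vance or Hira is a knight" — true. ✓
This is the unique consistent assignment.

Mira is a knave, Gita is a knight, Vance is a knight, and Hira is a knight.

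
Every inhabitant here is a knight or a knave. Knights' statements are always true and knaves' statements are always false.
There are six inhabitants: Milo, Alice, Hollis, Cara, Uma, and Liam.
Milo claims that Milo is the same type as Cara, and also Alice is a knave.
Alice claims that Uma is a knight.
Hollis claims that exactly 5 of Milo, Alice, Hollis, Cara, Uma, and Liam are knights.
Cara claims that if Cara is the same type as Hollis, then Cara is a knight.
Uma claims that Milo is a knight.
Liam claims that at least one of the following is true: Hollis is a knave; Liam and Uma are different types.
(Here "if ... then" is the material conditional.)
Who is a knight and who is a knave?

Since Milo is a knave, "Milo is the same type as Cara, and also Alice is a knave" needs to be False, which holds.
Alice is a knave, and the claim "Uma is a knight" is indeed False.
Hollis is a knave; "exactly 5 of Milo, Alice, Hollis, Cara, Uma, and Liam are knights" is False, as required.
As a knight, Cara's statement "if Cara is the same type as Hollis, then Cara is a knight" should be true; it is.
Uma (knave): "Milo is a knight" — False. ✓
Liam is a knight; "at least one of the following is true: Hollis is a knave; Liam and Uma are different types" is true, as required.

Knights: Cara and Liam. Knaves: Milo, Alice, Hollis, and Uma.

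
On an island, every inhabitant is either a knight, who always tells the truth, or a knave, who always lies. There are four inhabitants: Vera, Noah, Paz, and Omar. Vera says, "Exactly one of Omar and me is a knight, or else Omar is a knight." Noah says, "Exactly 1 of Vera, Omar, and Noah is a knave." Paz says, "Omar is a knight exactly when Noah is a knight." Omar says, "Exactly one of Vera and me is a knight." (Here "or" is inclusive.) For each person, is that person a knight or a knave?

As a knave, Vera's statement "exactly one of Omar and me is a knight, or else Omar is a knight" should be False; it is.
Since Noah is a knave, "exactly 1 of Vera, Omar, and Noah is a knave" needs to be False, which holds.
Since Paz is a knight, "Omar is a knight exactly when Noah is a knight" needs to be True, which holds.
Omar (knave): "exactly one of Vera and me is a knight" — False. ✓

Vera is a knave, Noah is a knave, Paz is a knight, and Omar is a knave.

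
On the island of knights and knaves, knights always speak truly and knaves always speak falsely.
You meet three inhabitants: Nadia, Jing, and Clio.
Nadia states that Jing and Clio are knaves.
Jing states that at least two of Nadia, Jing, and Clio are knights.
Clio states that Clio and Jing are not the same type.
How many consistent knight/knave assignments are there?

2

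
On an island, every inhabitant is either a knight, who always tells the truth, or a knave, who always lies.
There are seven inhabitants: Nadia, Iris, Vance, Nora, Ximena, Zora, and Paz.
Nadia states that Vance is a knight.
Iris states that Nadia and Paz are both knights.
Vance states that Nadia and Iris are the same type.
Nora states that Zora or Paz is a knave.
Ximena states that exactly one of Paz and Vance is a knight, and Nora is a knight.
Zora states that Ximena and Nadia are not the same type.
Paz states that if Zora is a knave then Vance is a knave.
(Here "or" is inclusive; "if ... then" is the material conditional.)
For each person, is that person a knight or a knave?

Nadia is a knight, so "Vance is a knight" must be True — and it is.
Iris is a knight, and the claim "Nadia and Paz are both knights" is indeed True.
Vance (knight): "Nadia and Iris are the same type" — True. ✓
Nora (knave): "Zora or Paz is a knave" — False. ✓
Ximena is a knave, and the claim "exactly one of Paz and Vance is a knight, and Nora is a knight" is indeed False.
Zora is a knight; "Ximena and Nadia are not the same type" is True, as required.
Paz is a knight, and the claim "if Zora is a knave then Vance is a knave" is indeed True.

Nadia is a knight, Iris is a knight, Vance is a knight, Nora is a knave, Ximena is a knave, Zora is a knight, and Paz is a knight.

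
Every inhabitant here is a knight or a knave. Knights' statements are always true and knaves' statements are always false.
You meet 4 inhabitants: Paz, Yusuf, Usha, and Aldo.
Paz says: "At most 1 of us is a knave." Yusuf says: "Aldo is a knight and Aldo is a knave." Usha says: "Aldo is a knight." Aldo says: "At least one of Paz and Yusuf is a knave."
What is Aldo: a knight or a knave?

Aldo is a knight.

Consistent assignments: {Paz=knight, Yusuf=knave, Usha=knight, Aldo=knight}; {Paz=knave, Yusuf=knave, Usha=knight, Aldo=knight}
In every consistent assignment, Aldo is a knight.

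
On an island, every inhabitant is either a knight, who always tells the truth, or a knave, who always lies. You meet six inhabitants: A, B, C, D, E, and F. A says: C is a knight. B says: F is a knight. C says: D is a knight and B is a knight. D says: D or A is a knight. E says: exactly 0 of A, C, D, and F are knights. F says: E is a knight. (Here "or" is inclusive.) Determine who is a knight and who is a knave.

A is a knave, B is a knave, C is a knave, D is a knight, E is a knave, and F is a knave.

A is a knave, so "C is a knight" must be false — and it is.
Since B is a knave, "F is a knight" needs to be false, which holds.
C (knave): "D is a knight and B is a knight" — false. ✓
D is a knight, and the claim "D or A is a knight" is indeed True.
E is a knave; "exactly 0 of A, C, D, and F are knights" is false, as required.
Since F is a knave, "E is a knight" needs to be false, which holds.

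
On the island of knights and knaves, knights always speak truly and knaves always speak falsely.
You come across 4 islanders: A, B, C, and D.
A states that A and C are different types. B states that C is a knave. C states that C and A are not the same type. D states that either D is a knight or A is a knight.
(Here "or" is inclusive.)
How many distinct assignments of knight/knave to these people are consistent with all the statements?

2

Consistent assignments:
  A=knave, B=knight, C=knave, D=knight
  A=knave, B=knight, C=knave, D=knave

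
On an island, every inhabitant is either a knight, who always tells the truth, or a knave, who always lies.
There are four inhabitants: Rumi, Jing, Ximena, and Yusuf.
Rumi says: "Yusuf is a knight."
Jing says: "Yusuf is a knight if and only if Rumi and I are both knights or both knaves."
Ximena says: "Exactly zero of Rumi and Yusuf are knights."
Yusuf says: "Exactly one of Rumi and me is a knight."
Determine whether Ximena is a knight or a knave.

Ximena is a knight.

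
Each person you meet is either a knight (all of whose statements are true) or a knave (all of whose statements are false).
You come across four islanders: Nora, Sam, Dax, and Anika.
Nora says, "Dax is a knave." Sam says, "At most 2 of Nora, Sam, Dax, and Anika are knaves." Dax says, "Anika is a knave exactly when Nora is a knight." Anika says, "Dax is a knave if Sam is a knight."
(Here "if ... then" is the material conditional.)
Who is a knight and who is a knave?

As a knight, Nora's statement "Dax is a knave" should be True; it is.
Sam is a knight, and the claim "at most 2 of Nora, Sam, Dax, and Anika are knaves" is indeed True.
Dax is a knave; "Anika is a knave exactly when Nora is a knight" is False, as required.
Anika is a knight, so "Dax is a knave if Sam is a knight" must be True — and it is.

Nora is a knight, Sam is a knight, Dax is a knave, and Anika is a knight.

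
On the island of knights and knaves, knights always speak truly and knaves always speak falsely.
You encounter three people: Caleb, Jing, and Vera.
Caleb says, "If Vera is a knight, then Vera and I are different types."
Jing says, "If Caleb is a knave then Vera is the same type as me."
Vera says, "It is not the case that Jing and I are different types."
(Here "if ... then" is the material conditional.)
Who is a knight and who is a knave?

Caleb is a knight, Jing is a knight, and Vera is a knave.

Caleb is a knight; "if Vera is a knight, then Vera and I are different types" is True, as required.
Jing (knight): "if Caleb is a knave then Vera is the same type as me" — True. ✓
Vera (knave): "it is not the case that Jing and I are different types" — false. ✓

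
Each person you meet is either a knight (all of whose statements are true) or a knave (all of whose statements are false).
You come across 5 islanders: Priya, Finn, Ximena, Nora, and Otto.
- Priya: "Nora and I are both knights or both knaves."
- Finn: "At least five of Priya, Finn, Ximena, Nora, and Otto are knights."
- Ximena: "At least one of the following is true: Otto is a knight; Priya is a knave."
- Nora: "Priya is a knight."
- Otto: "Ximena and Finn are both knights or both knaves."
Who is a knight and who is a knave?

Priya (knight): "Nora and I are both knights or both knaves" — True. ✓
Finn is a knight, and the claim "at least five of Priya, Finn, Ximena, Nora, and Otto are knights" is indeed True.
As a knight, Ximena's statement "at least one of the following is true: Otto is a knight; Priya is a knave" should be True; it is.
Nora is a knight, so "Priya is a knight" must be True — and it is.
Otto is a knight, and the claim "Ximena and Finn are both knights or both knaves" is indeed True.

Priya is a knight, Finn is a knight, Ximena is a knight, Nora is a knight, and Otto is a knight.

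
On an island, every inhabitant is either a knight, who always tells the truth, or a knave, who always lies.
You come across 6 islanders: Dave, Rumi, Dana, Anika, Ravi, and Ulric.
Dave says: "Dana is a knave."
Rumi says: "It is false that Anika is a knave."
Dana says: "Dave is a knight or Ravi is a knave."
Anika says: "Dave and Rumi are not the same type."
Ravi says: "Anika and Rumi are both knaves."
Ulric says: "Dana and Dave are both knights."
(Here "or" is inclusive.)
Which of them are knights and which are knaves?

As a knave, Dave's statement "Dana is a knave" should be false; it is.
Rumi is a knight, and the claim "it is false that Anika is a knave" is indeed True.
Dana is a knight, so "Dave is a knight or Ravi is a knave" must be True — and it is.
Anika is a knight; "Dave and Rumi are not the same type" is True, as required.
Ravi is a knave, and the claim "Anika and Rumi are both knaves" is indeed false.
As a knave, Ulric's statement "Dana and Dave are both knights" should be false; it is.

Knights: Rumi, Dana, and Anika. Knaves: Dave, Ravi, and Ulric.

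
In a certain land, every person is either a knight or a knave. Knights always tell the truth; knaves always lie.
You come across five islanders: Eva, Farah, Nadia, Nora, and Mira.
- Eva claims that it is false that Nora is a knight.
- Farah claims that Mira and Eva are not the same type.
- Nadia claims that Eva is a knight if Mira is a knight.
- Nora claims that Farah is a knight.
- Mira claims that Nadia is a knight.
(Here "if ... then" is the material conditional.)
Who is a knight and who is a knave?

Eva is a knight, so "it is false that Nora is a knight" must be true — and it is.
Farah is a knave, and the claim "Mira and Eva are not the same type" is indeed False.
As a knight, Nadia's statement "Eva is a knight if Mira is a knight" should be true; it is.
Since Nora is a knave, "Farah is a knight" needs to be False, which holds.
Mira is a knight; "Nadia is a knight" is true, as required.

Eva is a knight, Farah is a knave, Nadia is a knight, Nora is a knave, and Mira is a knight.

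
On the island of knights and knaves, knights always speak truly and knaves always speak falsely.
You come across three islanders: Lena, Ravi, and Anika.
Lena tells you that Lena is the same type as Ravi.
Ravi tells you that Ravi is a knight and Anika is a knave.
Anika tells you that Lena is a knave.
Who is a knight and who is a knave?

Suppose Lena is a knave. Then Lena's statement "Lena is the same type as Ravi" would have to be false. Checking the 4 ways to assign the others, none is consistent with every speaker.
(For instance, with Ravi=knight, Anika=knave, Anika's claim "Lena is a knave" comes out true where it would need to be false.)
So Lena must be a knight, making "Lena is the same type as Ravi" true. Taking Lena=knight, Ravi=knight, Anika=knave, each remaining statement checks out:
  Ravi (knight): "Ravi is a knight and Anika is a knave" — true. ✓
  Anika (knave): "Lena is a knave" — false. ✓
This is the unique consistent assignment.

Lena is a knight, Ravi is a knight, and Anika is a knave.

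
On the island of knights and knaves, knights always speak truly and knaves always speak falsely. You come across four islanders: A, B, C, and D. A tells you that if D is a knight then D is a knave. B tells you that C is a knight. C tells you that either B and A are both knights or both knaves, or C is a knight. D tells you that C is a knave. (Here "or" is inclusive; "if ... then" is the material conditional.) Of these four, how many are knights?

3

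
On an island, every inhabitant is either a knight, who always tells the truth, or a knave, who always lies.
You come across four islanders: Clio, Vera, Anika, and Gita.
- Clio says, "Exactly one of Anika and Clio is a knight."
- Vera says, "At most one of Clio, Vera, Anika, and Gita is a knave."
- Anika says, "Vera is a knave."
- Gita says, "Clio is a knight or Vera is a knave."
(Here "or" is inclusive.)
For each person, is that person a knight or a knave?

Suppose Clio is a knave. Then Clio's statement "exactly one of Anika and Clio is a knight" would have to be false. Checking the 8 ways to assign the others, none is consistent with every speaker.
(For instance, with Vera=knight, Anika=knave, Gita=knight, Vera's claim "at most one of Clio, Vera, Anika, and Gita is a knave" comes out false where it would need to be true.)
So Clio must be a knight, making "exactly one of Anika and Clio is a knight" true. Taking Clio=knight, Vera=knight, Anika=knave, Gita=knight, each remaining statement checks out:
  Vera (knight): "at most one of Clio, Vera, Anika, and Gita is a knave" — true. ✓
  Anika (knave): "Vera is a knave" — false. ✓
  Gita (knight): "Clio is a knight or Vera is a knave" — true. ✓
This is the unique consistent assignment.

Clio is a knight, Vera is a knight, Anika is a knave, and Gita is a knight.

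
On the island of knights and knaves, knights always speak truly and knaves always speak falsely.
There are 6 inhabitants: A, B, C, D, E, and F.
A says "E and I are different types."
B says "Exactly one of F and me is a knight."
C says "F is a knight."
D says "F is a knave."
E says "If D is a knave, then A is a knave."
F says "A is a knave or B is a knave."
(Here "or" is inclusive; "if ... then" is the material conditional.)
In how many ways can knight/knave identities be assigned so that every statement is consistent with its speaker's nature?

0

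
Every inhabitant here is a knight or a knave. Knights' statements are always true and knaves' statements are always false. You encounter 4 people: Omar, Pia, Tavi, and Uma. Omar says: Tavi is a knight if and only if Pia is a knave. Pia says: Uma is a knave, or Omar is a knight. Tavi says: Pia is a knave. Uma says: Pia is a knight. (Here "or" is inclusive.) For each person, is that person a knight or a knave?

As a knight, Omar's statement "Tavi is a knight if and only if Pia is a knave" should be True; it is.
Pia is a knight; "Uma is a knave, or Omar is a knight" is True, as required.
Tavi is a knave, and the claim "Pia is a knave" is indeed false.
Uma (knight): "Pia is a knight" — True. ✓

Omar is a knight, Pia is a knight, Tavi is a knave, and Uma is a knight.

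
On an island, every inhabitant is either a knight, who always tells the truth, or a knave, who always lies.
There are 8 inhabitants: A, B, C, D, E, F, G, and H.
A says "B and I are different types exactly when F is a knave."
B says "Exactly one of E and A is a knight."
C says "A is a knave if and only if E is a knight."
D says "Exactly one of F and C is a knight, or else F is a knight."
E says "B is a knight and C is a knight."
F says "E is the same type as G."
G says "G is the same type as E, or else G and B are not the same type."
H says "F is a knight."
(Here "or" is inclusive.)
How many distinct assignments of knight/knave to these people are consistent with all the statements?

2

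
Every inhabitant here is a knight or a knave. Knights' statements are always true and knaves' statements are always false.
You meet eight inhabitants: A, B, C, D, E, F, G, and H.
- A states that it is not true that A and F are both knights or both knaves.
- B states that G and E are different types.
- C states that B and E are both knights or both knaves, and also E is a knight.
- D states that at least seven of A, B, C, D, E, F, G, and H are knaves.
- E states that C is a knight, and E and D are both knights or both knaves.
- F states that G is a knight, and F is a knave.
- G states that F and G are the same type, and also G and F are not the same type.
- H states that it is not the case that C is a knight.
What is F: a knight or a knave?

F is a knave.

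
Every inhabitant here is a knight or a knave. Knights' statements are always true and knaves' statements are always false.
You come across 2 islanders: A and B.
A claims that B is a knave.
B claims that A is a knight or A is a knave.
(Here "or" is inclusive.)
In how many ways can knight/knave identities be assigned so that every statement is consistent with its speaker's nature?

Consistent assignments:
  A=knave, B=knight

1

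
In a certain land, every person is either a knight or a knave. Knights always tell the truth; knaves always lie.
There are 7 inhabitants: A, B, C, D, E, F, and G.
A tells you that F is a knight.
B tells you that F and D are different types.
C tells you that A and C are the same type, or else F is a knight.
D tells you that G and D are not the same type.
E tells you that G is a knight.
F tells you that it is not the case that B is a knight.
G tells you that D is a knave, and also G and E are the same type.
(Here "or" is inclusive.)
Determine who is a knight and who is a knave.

A is a knight; "F is a knight" is true, as required.
As a knave, B's statement "F and D are different types" should be False; it is.
Since C is a knight, "A and C are the same type, or else F is a knight" needs to be true, which holds.
D is a knight, so "G and D are not the same type" must be true — and it is.
E (knave): "G is a knight" — False. ✓
As a knight, F's statement "it is not the case that B is a knight" should be true; it is.
As a knave, G's statement "D is a knave, and also G and E are the same type" should be False; it is.

A is a knight, B is a knave, C is a knight, D is a knight, E is a knave, F is a knight, and G is a knave.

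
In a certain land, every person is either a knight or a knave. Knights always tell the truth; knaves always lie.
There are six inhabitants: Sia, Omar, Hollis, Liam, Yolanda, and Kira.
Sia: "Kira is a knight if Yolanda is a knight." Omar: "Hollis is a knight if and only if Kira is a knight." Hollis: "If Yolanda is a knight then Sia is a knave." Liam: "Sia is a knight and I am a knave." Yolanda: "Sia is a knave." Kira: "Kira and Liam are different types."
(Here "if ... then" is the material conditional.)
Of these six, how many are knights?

2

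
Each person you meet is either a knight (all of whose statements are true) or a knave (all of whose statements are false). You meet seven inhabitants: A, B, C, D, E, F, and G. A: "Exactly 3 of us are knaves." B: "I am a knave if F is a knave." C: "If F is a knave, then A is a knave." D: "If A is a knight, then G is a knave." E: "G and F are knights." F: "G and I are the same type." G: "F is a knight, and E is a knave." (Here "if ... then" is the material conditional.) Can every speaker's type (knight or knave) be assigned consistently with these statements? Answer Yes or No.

No

Checking all 128 assignments, each has at least one speaker whose statement's truth value contradicts their type.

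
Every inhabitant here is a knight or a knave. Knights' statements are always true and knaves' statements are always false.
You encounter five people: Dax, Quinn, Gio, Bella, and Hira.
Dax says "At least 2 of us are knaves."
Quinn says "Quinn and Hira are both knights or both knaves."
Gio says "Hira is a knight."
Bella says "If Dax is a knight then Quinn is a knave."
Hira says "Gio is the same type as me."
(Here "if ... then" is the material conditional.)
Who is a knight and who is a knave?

Knights: Quinn, Gio, Bella, and Hira. Knaves: Dax.

Suppose Dax is a knight. Then Dax's statement "at least 2 of us are knaves" would have to be true. Checking the 16 ways to assign the others, none is consistent with every speaker.
(For instance, with Quinn=knight, Gio=knight, Bella=knight, Hira=knight, Dax's claim "at least 2 of us are knaves" comes out false where it would need to be true.)
So Dax must be a knave, making "at least 2 of us are knaves" false. Taking Dax=knave, Quinn=knight, Gio=knight, Bella=knight, Hira=knight, each remaining statement checks out:
  Quinn (knight): "Quinn and Hira are both knights or both knaves" — true. ✓
  Gio (knight): "Hira is a knight" — true. ✓
  Bella (knight): "if Dax is a knight then Quinn is a knave" — true. ✓
  Hira (knight): "Gio is the same type as me" — true. ✓
This is the unique consistent assignment.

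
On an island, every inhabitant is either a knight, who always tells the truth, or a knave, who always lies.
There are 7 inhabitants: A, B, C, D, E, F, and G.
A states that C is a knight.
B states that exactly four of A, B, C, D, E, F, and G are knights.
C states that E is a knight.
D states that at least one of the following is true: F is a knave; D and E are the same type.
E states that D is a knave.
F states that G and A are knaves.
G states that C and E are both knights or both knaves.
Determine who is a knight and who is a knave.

A (knave): "C is a knight" — false. ✓
B is a knave, so "exactly four of A, B, C, D, E, F, and G are knights" must be false — and it is.
C is a knave, and the claim "E is a knight" is indeed false.
D is a knight, and the claim "at least one of the following is true: F is a knave; D and E are the same type" is indeed true.
E (knave): "D is a knave" — false. ✓
F is a knave, and the claim "G and A are knaves" is indeed false.
G (knight): "C and E are both knights or both knaves" — true. ✓

Knights: D and G. Knaves: A, B, C, E, and F.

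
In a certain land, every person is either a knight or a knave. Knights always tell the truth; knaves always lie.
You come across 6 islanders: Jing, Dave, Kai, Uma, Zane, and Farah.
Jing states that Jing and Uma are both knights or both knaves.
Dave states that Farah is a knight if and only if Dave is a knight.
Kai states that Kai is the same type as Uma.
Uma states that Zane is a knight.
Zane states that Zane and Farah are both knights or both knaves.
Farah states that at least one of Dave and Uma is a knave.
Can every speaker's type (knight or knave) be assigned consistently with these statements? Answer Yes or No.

Yes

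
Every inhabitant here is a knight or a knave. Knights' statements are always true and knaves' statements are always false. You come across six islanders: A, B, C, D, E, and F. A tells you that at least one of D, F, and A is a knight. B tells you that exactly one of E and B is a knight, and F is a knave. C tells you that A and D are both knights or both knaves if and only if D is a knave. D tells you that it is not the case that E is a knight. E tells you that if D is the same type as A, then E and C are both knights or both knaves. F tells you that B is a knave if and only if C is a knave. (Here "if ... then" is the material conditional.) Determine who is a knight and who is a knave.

A is a knight, and the claim "at least one of D, F, and A is a knight" is indeed true.
Since B is a knave, "exactly one of E and B is a knight, and F is a knave" needs to be False, which holds.
Since C is a knave, "A and D are both knights or both knaves if and only if D is a knave" needs to be False, which holds.
D is a knave, and the claim "it is not the case that E is a knight" is indeed False.
Since E is a knight, "if D is the same type as A, then E and C are both knights or both knaves" needs to be true, which holds.
Since F is a knight, "B is a knave if and only if C is a knave" needs to be true, which holds.

A is a knight, B is a knave, C is a knave, D is a knave, E is a knight, and F is a knight.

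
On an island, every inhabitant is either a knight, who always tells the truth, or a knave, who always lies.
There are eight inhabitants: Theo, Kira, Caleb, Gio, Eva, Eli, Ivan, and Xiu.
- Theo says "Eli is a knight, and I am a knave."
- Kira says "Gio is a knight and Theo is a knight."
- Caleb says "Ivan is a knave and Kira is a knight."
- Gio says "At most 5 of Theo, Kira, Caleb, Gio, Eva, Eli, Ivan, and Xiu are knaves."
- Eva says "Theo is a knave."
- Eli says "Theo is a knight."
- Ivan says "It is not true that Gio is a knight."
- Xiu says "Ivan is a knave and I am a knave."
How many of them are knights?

The unique consistent assignment is Theo=knave, Kira=knave, Caleb=knave, Gio=knave, Eva=knight, Eli=knave, Ivan=knight, Xiu=knave.
That has 2 knights.

2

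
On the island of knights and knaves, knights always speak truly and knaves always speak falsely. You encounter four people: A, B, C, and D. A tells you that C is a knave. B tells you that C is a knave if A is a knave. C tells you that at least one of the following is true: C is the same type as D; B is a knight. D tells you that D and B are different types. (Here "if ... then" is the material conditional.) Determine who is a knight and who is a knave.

A is a knave, B is a knave, C is a knight, and D is a knight.

Suppose A is a knight. Then A's statement "C is a knave" would have to be true. Checking the 8 ways to assign the others, none is consistent with every speaker.
(For instance, with B=knave, C=knight, D=knight, A's claim "C is a knave" comes out false where it would need to be true.)
So A must be a knave, making "C is a knave" false. Taking A=knave, B=knave, C=knight, D=knight, each remaining statement checks out:
  B (knave): "C is a knave if A is a knave" — false. ✓
  C (knight): "at least one of the following is true: C is the same type as D; B is a knight" — true. ✓
  D (knight): "D and B are different types" — true. ✓
This is the unique consistent assignment.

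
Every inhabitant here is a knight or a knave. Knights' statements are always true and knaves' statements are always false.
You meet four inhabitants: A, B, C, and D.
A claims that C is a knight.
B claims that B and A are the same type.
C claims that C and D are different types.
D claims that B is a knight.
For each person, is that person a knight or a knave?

Knights: A and C. Knaves: B and D.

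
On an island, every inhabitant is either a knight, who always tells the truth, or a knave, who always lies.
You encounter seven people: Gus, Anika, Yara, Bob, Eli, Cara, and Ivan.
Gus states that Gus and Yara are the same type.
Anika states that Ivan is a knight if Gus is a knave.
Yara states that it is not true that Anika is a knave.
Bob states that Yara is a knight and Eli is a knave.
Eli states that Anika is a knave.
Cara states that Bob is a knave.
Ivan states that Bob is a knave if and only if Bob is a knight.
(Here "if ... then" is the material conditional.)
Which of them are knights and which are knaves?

Gus is a knight, Anika is a knight, Yara is a knight, Bob is a knight, Eli is a knave, Cara is a knave, and Ivan is a knave.

Gus is a knight, and the claim "Gus and Yara are the same type" is indeed True.
Since Anika is a knight, "Ivan is a knight if Gus is a knave" needs to be True, which holds.
Since Yara is a knight, "it is not true that Anika is a knave" needs to be True, which holds.
As a knight, Bob's statement "Yara is a knight and Eli is a knave" should be True; it is.
Eli is a knave; "Anika is a knave" is False, as required.
Cara is a knave, so "Bob is a knave" must be False — and it is.
Ivan is a knave; "Bob is a knave if and only if Bob is a knight" is False, as required.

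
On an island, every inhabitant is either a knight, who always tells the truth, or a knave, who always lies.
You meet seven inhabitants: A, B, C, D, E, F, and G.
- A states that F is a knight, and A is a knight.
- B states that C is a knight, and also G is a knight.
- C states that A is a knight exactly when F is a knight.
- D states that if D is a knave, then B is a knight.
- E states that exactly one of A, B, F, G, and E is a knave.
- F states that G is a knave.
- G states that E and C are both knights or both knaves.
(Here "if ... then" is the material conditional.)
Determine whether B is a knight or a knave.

B is a knave.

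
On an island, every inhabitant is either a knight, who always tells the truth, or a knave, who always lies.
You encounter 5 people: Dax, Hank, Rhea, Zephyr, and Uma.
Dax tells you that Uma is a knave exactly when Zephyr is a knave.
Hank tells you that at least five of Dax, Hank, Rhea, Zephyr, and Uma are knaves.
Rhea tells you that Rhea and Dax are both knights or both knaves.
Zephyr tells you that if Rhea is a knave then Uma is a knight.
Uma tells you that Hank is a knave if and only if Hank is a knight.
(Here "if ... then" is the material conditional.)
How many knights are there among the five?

1

The unique consistent assignment is Dax=knight, Hank=knave, Rhea=knave, Zephyr=knave, Uma=knave.
That has 1 knight.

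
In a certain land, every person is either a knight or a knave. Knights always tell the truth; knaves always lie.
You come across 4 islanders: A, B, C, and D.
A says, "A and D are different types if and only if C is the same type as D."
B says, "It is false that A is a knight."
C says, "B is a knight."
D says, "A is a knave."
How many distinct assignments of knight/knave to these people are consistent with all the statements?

1

Consistent assignments:
  A=knight, B=knave, C=knave, D=knave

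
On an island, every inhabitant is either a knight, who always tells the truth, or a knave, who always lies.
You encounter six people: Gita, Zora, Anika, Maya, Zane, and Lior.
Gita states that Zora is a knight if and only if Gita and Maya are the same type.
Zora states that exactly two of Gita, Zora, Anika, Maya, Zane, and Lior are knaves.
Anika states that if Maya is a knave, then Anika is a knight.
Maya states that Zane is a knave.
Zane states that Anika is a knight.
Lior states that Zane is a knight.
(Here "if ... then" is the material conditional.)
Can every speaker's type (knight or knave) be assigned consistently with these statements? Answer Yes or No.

Yes

One consistent assignment: Gita=knave, Zora=knave, Anika=knight, Maya=knave, Zane=knight, Lior=knight.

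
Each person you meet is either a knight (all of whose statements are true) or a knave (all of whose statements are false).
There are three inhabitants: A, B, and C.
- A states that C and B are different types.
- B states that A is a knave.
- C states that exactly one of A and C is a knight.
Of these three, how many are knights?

The unique consistent assignment is A=knave, B=knight, C=knight.
That has 2 knights.

2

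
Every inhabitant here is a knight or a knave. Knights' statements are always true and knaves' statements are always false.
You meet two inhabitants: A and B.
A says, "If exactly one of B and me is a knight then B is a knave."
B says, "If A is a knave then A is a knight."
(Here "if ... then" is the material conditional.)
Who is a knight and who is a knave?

Suppose A is a knave. Then A's statement "if exactly one of B and me is a knight then B is a knave" would have to be false. Checking the 2 ways to assign the others, none is consistent with every speaker.
(For instance, with B=knight, B's claim "if A is a knave then A is a knight" comes out false where it would need to be true.)
So A must be a knight, making "if exactly one of B and me is a knight then B is a knave" true. Taking A=knight, B=knight, each remaining statement checks out:
  B (knight): "if A is a knave then A is a knight" — true. ✓
This is the unique consistent assignment.

Knights: A and B. Knaves: none.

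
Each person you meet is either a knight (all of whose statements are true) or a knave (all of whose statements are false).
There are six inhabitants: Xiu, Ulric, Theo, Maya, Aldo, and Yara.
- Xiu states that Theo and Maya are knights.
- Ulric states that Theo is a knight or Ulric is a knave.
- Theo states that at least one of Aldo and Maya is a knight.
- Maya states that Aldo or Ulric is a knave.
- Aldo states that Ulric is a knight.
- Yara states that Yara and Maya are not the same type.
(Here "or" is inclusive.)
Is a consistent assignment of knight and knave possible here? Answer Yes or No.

Yes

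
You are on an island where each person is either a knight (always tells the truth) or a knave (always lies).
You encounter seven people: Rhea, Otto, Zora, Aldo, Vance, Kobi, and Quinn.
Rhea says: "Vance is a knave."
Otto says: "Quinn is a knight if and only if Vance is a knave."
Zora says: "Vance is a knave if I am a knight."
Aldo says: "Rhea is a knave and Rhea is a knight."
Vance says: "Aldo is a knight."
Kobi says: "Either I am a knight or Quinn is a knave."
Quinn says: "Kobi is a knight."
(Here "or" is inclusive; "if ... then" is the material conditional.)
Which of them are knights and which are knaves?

Rhea is a knight, and the claim "Vance is a knave" is indeed true.
Otto (knight): "Quinn is a knight if and only if Vance is a knave" — true. ✓
Zora is a knight, and the claim "Vance is a knave if I am a knight" is indeed true.
Aldo (knave): "Rhea is a knave and Rhea is a knight" — false. ✓
Since Vance is a knave, "Aldo is a knight" needs to be false, which holds.
Kobi is a knight; "either I am a knight or Quinn is a knave" is true, as required.
As a knight, Quinn's statement "Kobi is a knight" should be true; it is.

Knights: Rhea, Otto, Zora, Kobi, and Quinn. Knaves: Aldo and Vance.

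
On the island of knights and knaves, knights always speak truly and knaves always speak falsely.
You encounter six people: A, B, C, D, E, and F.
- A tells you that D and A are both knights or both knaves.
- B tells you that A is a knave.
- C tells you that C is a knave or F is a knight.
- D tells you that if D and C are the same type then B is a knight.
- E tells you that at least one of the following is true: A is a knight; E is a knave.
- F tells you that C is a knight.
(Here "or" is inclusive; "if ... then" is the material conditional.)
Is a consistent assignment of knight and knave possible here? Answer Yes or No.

No

Checking all 64 assignments, each has at least one speaker whose statement's truth value contradicts their type.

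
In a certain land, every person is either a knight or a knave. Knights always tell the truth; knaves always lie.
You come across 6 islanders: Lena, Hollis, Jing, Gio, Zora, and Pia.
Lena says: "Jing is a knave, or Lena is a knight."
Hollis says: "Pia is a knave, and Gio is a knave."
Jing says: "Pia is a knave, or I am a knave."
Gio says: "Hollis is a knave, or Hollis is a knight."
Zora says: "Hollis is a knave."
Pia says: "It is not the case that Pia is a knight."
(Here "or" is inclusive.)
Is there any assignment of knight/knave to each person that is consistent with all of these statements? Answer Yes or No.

Checking all 64 assignments, each has at least one speaker whose statement's truth value contradicts their type.

No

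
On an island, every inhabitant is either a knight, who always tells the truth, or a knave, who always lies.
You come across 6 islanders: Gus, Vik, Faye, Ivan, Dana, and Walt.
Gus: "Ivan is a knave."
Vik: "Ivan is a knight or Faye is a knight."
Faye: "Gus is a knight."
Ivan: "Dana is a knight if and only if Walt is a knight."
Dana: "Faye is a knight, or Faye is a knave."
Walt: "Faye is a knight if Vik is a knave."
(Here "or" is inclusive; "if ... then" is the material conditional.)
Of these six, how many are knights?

4

The unique consistent assignment is Gus=knave, Vik=knight, Faye=knave, Ivan=knight, Dana=knight, Walt=knight.
That has 4 knights.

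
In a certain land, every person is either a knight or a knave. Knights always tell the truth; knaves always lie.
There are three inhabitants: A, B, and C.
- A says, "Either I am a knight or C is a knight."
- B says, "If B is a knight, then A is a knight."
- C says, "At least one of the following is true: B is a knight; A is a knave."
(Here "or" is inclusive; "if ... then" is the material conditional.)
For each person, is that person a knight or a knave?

A is a knight, so "either I am a knight or C is a knight" must be True — and it is.
Since B is a knight, "if B is a knight, then A is a knight" needs to be True, which holds.
C is a knight, and the claim "at least one of the following is true: B is a knight; A is a knave" is indeed True.

A is a knight, B is a knight, and C is a knight.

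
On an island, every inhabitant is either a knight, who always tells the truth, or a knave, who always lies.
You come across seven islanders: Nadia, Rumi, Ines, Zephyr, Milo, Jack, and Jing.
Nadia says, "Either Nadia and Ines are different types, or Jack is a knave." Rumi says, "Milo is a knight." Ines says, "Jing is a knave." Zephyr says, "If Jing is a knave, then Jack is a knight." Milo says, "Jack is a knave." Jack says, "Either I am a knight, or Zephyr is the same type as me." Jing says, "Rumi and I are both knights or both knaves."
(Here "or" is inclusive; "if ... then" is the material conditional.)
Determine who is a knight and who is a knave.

Nadia is a knight, Rumi is a knight, Ines is a knave, Zephyr is a knight, Milo is a knight, Jack is a knave, and Jing is a knight.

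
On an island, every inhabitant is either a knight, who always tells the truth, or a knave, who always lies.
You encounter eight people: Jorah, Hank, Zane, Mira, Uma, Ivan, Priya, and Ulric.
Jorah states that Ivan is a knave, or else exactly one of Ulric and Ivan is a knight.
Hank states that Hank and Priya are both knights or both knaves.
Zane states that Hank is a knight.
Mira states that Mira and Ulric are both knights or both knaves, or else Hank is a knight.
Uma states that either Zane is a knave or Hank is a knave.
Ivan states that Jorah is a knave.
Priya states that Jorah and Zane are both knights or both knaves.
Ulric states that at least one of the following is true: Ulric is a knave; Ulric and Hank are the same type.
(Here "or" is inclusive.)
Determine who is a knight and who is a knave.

Jorah is a knight, and the claim "Ivan is a knave, or else exactly one of Ulric and Ivan is a knight" is indeed true.
Hank (knight): "Hank and Priya are both knights or both knaves" — true. ✓
Zane is a knight, and the claim "Hank is a knight" is indeed true.
Mira is a knight, so "Mira and Ulric are both knights or both knaves, or else Hank is a knight" must be true — and it is.
Since Uma is a knave, "either Zane is a knave or Hank is a knave" needs to be false, which holds.
Ivan is a knave, so "Jorah is a knave" must be false — and it is.
Priya is a knight, and the claim "Jorah and Zane are both knights or both knaves" is indeed true.
As a knight, Ulric's statement "at least one of the following is true: Ulric is a knave; Ulric and Hank are the same type" should be true; it is.

Knights: Jorah, Hank, Zane, Mira, Priya, and Ulric. Knaves: Uma and Ivan.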